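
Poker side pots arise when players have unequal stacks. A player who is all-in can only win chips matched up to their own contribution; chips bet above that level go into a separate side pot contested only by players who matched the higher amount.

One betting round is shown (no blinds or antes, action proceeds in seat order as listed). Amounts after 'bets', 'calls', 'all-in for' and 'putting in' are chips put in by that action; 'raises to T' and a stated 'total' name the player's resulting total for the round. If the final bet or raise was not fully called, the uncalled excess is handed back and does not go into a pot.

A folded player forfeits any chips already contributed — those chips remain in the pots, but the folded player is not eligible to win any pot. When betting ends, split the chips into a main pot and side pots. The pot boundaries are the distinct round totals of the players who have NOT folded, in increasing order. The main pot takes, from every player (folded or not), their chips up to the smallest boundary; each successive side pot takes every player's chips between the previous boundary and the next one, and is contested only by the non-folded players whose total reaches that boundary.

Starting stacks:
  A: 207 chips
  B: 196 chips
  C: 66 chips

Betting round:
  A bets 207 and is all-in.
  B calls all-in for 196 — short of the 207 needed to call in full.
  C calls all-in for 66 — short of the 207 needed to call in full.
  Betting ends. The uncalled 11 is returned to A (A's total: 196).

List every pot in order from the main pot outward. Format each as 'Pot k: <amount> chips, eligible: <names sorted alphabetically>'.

Pot 1: 198 chips, eligible: A, B, C
Pot 2: 260 chips, eligible: A, B

Derivation:
Contributions (after 11 returned to A): A=196, B=196, C=66
Pot levels (distinct totals of non-folded players): 66, 196
Layer 1-66: 66 each from A, B, C = 66*3 = 198 chips; eligible A, B, C
Layer 67-196: 130 each from A, B = 130*2 = 260 chips; eligible A, B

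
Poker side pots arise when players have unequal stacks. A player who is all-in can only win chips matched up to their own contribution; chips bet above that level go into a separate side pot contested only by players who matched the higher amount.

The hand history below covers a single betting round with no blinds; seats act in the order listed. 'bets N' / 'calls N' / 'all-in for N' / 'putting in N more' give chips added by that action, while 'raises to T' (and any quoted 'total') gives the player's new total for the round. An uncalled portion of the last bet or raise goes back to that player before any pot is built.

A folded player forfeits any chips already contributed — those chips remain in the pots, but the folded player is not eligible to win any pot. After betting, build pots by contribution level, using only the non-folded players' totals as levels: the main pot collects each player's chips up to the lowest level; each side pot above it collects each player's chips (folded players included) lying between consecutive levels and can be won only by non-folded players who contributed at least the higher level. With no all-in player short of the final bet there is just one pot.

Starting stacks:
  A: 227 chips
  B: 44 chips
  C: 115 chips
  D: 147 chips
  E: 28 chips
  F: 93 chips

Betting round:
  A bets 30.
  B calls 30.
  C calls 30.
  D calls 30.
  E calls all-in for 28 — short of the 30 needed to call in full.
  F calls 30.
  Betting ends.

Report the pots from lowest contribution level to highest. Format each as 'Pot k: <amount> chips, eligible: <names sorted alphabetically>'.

Contributions: A=30, B=30, C=30, D=30, E=28, F=30
Pot levels (distinct totals of non-folded players): 28, 30
Layer 1-28: 28 each from A, B, C, D, E, F = 28*6 = 168 chips; eligible A, B, C, D, E, F
Layer 29-30: 2 each from A, B, C, D, F = 2*5 = 10 chips; eligible A, B, C, D, F

Pot 1: 168 chips, eligible: A, B, C, D, E, F
Pot 2: 10 chips, eligible: A, B, C, D, F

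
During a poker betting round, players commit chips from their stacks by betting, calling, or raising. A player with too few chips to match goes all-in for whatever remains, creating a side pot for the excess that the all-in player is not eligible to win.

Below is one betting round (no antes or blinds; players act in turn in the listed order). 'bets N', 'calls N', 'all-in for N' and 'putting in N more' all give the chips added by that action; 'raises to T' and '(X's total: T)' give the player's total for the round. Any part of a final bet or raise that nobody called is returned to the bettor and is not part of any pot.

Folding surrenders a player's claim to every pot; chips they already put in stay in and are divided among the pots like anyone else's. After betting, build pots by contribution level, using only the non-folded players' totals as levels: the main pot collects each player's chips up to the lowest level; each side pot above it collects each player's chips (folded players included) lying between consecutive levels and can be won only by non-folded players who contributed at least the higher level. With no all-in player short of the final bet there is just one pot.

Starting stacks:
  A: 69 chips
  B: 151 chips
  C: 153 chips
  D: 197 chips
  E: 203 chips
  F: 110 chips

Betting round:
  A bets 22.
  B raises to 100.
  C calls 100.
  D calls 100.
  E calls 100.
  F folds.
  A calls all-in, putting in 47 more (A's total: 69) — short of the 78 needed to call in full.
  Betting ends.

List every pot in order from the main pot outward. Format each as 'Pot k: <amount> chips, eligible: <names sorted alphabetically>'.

Contributions: A=69, B=100, C=100, D=100, E=100
Folded: F
Pot levels (distinct totals of non-folded players): 69, 100
Layer 1-69: 69 each from A, B, C, D, E = 69*5 = 345 chips; eligible A, B, C, D, E
Layer 70-100: 31 each from B, C, D, E = 31*4 = 124 chips; eligible B, C, D, E

Pot 1: 345 chips, eligible: A, B, C, D, E
Pot 2: 124 chips, eligible: B, C, D, E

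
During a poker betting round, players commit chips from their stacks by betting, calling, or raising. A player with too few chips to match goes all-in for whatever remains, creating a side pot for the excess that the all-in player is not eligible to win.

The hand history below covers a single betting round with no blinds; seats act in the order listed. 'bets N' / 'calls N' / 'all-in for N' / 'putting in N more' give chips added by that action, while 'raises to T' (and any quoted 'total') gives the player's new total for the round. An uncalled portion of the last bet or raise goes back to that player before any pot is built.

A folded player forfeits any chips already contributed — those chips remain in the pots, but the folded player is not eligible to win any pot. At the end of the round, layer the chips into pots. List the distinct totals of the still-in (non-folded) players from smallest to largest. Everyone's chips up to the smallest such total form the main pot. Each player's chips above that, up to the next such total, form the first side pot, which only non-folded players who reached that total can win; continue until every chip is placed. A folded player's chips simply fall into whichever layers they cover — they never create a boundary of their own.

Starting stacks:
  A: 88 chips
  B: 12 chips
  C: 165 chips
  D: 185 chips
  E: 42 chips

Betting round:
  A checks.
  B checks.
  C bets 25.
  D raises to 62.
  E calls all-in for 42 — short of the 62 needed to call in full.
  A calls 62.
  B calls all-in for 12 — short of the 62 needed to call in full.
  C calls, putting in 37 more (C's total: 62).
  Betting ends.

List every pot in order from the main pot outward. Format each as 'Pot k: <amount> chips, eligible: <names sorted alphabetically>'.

Pot 1: 60 chips, eligible: A, B, C, D, E
Pot 2: 120 chips, eligible: A, C, D, E
Pot 3: 60 chips, eligible: A, C, D

Derivation:
Contributions: A=62, B=12, C=62, D=62, E=42
Pot levels (distinct totals of non-folded players): 12, 42, 62
Layer 1-12: 12 each from A, B, C, D, E = 12*5 = 60 chips; eligible A, B, C, D, E
Layer 13-42: 30 each from A, C, D, E = 30*4 = 120 chips; eligible A, C, D, E
Layer 43-62: 20 each from A, C, D = 20*3 = 60 chips; eligible A, C, D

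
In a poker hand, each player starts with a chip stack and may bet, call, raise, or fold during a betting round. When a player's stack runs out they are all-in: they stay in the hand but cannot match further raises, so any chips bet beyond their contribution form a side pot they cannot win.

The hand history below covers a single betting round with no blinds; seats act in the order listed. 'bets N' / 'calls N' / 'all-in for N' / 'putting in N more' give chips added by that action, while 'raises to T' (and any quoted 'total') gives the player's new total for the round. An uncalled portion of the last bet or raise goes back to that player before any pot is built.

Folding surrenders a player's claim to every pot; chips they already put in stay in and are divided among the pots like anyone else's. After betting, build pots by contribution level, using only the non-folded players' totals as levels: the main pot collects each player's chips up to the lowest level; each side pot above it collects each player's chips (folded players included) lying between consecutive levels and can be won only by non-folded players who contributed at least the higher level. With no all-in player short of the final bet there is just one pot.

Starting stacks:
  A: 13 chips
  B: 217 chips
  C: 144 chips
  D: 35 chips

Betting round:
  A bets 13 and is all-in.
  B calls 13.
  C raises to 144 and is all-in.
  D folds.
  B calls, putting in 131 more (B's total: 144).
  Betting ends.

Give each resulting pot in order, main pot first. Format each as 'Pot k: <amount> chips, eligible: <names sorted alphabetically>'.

Pot 1: 39 chips, eligible: A, B, C
Pot 2: 262 chips, eligible: B, C

Derivation:
Contributions: A=13, B=144, C=144
Folded: D
Pot levels (distinct totals of non-folded players): 13, 144
Layer 1-13: 13 each from A, B, C = 13*3 = 39 chips; eligible A, B, C
Layer 14-144: 131 each from B, C = 131*2 = 262 chips; eligible B, C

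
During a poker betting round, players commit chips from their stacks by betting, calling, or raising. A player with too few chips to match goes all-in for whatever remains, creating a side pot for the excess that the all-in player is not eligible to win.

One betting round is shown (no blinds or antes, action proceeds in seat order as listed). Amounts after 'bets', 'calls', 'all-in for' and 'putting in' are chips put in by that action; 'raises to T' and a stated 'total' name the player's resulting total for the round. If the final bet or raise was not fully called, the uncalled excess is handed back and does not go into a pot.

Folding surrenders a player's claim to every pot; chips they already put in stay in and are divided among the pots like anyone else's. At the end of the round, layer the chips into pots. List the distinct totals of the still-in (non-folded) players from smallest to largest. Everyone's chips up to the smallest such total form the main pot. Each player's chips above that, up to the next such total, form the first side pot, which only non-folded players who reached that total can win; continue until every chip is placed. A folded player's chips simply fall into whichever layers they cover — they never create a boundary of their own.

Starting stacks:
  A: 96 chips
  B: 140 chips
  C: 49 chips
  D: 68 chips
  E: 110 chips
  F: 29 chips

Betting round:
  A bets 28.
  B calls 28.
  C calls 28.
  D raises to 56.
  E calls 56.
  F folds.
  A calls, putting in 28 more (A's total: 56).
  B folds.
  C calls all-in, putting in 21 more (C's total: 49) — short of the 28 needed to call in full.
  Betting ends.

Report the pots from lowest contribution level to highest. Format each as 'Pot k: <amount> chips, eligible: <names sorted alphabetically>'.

Contributions: A=56, B=28, C=49, D=56, E=56
Folded: B, F
Pot levels (distinct totals of non-folded players): 49, 56
Layer 1-49: A 49 + B 28 + C 49 + D 49 + E 49 = 224 chips; eligible A, C, D, E
Layer 50-56: 7 each from A, D, E = 7*3 = 21 chips; eligible A, D, E

Pot 1: 224 chips, eligible: A, C, D, E
Pot 2: 21 chips, eligible: A, D, E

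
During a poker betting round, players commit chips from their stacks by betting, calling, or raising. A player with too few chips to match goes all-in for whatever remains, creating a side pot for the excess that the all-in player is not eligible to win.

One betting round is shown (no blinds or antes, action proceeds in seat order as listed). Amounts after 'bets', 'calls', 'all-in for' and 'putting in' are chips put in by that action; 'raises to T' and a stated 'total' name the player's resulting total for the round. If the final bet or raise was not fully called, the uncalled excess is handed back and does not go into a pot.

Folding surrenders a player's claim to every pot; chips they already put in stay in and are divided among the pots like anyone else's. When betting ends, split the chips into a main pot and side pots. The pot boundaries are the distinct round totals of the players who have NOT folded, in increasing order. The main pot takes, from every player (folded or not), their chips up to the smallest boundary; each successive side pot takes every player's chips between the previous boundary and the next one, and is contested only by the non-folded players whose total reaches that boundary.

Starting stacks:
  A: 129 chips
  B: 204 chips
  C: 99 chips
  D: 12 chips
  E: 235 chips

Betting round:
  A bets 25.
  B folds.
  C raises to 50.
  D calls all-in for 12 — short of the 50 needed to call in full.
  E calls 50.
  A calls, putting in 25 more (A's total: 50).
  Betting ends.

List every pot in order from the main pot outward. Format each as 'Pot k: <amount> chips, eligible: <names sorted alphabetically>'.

Pot 1: 48 chips, eligible: A, C, D, E
Pot 2: 114 chips, eligible: A, C, E

Derivation:
Contributions: A=50, C=50, D=12, E=50
Folded: B
Pot levels (distinct totals of non-folded players): 12, 50
Layer 1-12: 12 each from A, C, D, E = 12*4 = 48 chips; eligible A, C, D, E
Layer 13-50: 38 each from A, C, E = 38*3 = 114 chips; eligible A, C, E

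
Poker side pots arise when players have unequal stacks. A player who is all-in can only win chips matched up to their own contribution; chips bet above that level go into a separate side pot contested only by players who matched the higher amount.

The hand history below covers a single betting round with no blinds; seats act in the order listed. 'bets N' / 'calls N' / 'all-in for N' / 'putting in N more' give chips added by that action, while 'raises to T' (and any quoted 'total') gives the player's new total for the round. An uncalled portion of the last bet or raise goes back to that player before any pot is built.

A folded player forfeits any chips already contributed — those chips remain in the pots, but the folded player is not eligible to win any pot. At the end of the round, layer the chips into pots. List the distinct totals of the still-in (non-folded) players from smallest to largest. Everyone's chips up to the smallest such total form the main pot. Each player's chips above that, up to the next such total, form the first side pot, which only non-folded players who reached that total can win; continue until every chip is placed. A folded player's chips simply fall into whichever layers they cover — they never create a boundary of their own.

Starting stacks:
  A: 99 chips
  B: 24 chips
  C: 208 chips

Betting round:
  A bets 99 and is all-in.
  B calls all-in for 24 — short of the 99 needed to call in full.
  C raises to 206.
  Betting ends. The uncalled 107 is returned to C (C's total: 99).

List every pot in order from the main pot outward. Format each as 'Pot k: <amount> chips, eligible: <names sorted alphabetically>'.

Contributions (after 107 returned to C): A=99, B=24, C=99
Pot levels (distinct totals of non-folded players): 24, 99
Layer 1-24: 24 each from A, B, C = 24*3 = 72 chips; eligible A, B, C
Layer 25-99: 75 each from A, C = 75*2 = 150 chips; eligible A, C

Pot 1: 72 chips, eligible: A, B, C
Pot 2: 150 chips, eligible: A, C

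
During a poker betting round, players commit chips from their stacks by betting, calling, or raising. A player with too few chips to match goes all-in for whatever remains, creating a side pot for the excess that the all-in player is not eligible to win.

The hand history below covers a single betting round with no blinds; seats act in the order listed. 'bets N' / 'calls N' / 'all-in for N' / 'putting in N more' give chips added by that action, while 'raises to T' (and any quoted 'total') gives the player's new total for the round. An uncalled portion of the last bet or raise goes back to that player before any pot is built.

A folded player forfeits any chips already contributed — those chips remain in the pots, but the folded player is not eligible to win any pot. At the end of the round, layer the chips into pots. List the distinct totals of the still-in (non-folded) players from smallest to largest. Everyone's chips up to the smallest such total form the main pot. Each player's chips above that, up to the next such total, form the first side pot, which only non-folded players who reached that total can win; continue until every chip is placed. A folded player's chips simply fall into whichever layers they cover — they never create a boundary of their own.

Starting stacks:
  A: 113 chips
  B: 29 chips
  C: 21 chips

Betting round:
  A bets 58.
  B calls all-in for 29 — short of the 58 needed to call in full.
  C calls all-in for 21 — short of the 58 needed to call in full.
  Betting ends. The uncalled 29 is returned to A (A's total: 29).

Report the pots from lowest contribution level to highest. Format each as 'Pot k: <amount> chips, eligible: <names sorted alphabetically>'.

Contributions (after 29 returned to A): A=29, B=29, C=21
Pot levels (distinct totals of non-folded players): 21, 29
Layer 1-21: 21 each from A, B, C = 21*3 = 63 chips; eligible A, B, C
Layer 22-29: 8 each from A, B = 8*2 = 16 chips; eligible A, B

Pot 1: 63 chips, eligible: A, B, C
Pot 2: 16 chips, eligible: A, B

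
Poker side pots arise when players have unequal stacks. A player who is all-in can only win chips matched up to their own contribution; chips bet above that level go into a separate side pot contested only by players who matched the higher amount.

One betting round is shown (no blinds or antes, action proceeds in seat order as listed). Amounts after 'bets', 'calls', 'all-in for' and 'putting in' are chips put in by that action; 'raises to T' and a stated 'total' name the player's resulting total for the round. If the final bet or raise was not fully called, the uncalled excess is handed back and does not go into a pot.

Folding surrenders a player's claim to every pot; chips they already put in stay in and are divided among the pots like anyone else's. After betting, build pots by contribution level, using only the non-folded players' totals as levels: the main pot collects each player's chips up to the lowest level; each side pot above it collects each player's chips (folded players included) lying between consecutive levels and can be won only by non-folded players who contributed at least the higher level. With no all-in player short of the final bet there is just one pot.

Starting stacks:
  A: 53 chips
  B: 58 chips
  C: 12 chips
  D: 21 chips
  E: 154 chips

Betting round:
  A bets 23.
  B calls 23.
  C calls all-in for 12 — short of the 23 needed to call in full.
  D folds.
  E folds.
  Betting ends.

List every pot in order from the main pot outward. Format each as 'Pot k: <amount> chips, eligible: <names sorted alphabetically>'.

Pot 1: 36 chips, eligible: A, B, C
Pot 2: 22 chips, eligible: A, B

Derivation:
Contributions: A=23, B=23, C=12
Folded: D, E
Pot levels (distinct totals of non-folded players): 12, 23
Layer 1-12: 12 each from A, B, C = 12*3 = 36 chips; eligible A, B, C
Layer 13-23: 11 each from A, B = 11*2 = 22 chips; eligible A, B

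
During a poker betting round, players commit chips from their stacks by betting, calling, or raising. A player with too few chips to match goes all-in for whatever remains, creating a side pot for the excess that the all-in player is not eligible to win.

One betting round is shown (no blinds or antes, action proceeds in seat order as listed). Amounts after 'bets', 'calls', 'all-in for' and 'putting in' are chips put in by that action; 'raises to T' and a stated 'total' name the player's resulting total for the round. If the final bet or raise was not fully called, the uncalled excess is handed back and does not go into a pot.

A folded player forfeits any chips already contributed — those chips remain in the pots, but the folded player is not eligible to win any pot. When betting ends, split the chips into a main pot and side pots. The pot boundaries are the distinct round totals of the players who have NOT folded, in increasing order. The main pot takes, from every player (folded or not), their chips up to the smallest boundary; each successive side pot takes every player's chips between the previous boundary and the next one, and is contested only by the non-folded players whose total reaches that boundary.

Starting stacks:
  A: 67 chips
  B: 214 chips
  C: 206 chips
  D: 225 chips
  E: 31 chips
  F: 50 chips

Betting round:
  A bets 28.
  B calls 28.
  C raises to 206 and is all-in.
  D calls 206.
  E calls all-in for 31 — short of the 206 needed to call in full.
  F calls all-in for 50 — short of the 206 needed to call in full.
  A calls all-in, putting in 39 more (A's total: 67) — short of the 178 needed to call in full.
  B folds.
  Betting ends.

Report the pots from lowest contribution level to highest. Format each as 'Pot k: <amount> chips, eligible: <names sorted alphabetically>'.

Pot 1: 183 chips, eligible: A, C, D, E, F
Pot 2: 76 chips, eligible: A, C, D, F
Pot 3: 51 chips, eligible: A, C, D
Pot 4: 278 chips, eligible: C, D

Derivation:
Contributions: A=67, B=28, C=206, D=206, E=31, F=50
Folded: B
Pot levels (distinct totals of non-folded players): 31, 50, 67, 206
Layer 1-31: A 31 + B 28 + C 31 + D 31 + E 31 + F 31 = 183 chips; eligible A, C, D, E, F
Layer 32-50: 19 each from A, C, D, F = 19*4 = 76 chips; eligible A, C, D, F
Layer 51-67: 17 each from A, C, D = 17*3 = 51 chips; eligible A, C, D
Layer 68-206: 139 each from C, D = 139*2 = 278 chips; eligible C, D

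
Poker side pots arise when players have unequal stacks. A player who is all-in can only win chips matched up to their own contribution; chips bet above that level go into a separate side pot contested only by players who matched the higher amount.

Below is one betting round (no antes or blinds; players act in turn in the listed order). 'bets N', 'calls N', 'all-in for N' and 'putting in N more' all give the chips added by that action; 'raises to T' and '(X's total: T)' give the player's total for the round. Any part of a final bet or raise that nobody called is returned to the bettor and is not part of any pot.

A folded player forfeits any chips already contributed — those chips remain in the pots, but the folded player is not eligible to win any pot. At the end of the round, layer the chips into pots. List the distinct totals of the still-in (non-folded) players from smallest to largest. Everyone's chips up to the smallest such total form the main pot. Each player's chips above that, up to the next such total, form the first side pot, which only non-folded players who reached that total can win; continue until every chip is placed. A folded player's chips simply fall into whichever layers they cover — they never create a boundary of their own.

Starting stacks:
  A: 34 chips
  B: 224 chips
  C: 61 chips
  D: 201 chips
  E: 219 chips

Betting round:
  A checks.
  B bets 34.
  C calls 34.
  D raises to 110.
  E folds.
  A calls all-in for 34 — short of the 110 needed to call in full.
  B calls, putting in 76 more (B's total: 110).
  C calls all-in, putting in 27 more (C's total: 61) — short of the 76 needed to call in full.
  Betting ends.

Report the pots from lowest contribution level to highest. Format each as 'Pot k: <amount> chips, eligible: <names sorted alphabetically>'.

Contributions: A=34, B=110, C=61, D=110
Folded: E
Pot levels (distinct totals of non-folded players): 34, 61, 110
Layer 1-34: 34 each from A, B, C, D = 34*4 = 136 chips; eligible A, B, C, D
Layer 35-61: 27 each from B, C, D = 27*3 = 81 chips; eligible B, C, D
Layer 62-110: 49 each from B, D = 49*2 = 98 chips; eligible B, D

Pot 1: 136 chips, eligible: A, B, C, D
Pot 2: 81 chips, eligible: B, C, D
Pot 3: 98 chips, eligible: B, D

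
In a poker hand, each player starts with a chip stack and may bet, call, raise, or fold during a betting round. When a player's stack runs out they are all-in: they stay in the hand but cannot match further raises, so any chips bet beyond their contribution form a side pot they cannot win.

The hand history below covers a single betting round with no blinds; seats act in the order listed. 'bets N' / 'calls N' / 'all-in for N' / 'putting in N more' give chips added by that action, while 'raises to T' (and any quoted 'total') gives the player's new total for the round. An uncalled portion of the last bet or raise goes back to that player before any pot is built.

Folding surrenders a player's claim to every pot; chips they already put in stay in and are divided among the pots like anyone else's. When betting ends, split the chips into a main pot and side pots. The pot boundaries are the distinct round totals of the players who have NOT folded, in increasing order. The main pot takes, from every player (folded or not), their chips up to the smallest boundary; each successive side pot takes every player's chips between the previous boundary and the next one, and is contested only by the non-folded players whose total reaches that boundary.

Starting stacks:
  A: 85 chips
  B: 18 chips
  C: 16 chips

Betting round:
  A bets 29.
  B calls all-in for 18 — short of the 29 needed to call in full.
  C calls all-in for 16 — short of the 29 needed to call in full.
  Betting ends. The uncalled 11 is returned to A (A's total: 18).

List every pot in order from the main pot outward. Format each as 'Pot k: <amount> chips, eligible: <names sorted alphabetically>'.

Contributions (after 11 returned to A): A=18, B=18, C=16
Pot levels (distinct totals of non-folded players): 16, 18
Layer 1-16: 16 each from A, B, C = 16*3 = 48 chips; eligible A, B, C
Layer 17-18: 2 each from A, B = 2*2 = 4 chips; eligible A, B

Pot 1: 48 chips, eligible: A, B, C
Pot 2: 4 chips, eligible: A, B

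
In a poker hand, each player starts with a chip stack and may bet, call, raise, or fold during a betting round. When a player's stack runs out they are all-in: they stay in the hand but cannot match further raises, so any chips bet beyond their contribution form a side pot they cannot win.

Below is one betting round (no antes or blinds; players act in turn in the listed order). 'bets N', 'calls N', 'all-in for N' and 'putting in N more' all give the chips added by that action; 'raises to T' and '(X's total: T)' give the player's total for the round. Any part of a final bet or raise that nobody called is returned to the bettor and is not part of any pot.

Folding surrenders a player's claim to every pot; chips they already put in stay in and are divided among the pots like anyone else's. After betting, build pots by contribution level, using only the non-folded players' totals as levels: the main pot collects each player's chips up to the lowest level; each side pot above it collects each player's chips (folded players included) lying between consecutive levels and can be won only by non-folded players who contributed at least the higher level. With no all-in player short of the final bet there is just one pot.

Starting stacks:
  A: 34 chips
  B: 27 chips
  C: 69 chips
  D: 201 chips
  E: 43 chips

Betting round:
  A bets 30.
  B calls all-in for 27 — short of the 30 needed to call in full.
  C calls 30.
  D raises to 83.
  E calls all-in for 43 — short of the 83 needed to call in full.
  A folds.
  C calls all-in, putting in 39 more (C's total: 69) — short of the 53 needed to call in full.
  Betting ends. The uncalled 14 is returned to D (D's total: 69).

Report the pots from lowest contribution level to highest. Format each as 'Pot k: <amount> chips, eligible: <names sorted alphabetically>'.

Contributions (after 14 returned to D): A=30, B=27, C=69, D=69, E=43
Folded: A
Pot levels (distinct totals of non-folded players): 27, 43, 69
Layer 1-27: 27 each from A, B, C, D, E = 27*5 = 135 chips; eligible B, C, D, E
Layer 28-43: A 3 + C 16 + D 16 + E 16 = 51 chips; eligible C, D, E
Layer 44-69: 26 each from C, D = 26*2 = 52 chips; eligible C, D

Pot 1: 135 chips, eligible: B, C, D, E
Pot 2: 51 chips, eligible: C, D, E
Pot 3: 52 chips, eligible: C, D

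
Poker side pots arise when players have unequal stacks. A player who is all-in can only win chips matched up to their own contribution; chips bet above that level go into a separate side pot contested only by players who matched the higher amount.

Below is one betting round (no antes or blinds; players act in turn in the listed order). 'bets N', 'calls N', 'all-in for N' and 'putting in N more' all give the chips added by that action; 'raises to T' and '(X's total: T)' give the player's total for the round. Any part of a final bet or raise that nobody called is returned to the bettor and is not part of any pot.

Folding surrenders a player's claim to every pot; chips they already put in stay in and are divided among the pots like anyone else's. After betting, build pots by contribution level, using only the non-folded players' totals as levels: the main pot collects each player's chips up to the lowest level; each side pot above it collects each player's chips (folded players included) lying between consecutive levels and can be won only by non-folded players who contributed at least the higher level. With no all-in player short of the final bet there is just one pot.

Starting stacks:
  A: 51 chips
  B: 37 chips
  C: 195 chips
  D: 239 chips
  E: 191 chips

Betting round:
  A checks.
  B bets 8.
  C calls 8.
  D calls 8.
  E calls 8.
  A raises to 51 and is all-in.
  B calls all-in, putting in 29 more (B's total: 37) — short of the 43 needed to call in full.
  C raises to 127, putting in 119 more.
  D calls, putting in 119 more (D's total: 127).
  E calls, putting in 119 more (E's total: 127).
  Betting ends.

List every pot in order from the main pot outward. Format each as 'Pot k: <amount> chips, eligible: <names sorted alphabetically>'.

Pot 1: 185 chips, eligible: A, B, C, D, E
Pot 2: 56 chips, eligible: A, C, D, E
Pot 3: 228 chips, eligible: C, D, E

Derivation:
Contributions: A=51, B=37, C=127, D=127, E=127
Pot levels (distinct totals of non-folded players): 37, 51, 127
Layer 1-37: 37 each from A, B, C, D, E = 37*5 = 185 chips; eligible A, B, C, D, E
Layer 38-51: 14 each from A, C, D, E = 14*4 = 56 chips; eligible A, C, D, E
Layer 52-127: 76 each from C, D, E = 76*3 = 228 chips; eligible C, D, E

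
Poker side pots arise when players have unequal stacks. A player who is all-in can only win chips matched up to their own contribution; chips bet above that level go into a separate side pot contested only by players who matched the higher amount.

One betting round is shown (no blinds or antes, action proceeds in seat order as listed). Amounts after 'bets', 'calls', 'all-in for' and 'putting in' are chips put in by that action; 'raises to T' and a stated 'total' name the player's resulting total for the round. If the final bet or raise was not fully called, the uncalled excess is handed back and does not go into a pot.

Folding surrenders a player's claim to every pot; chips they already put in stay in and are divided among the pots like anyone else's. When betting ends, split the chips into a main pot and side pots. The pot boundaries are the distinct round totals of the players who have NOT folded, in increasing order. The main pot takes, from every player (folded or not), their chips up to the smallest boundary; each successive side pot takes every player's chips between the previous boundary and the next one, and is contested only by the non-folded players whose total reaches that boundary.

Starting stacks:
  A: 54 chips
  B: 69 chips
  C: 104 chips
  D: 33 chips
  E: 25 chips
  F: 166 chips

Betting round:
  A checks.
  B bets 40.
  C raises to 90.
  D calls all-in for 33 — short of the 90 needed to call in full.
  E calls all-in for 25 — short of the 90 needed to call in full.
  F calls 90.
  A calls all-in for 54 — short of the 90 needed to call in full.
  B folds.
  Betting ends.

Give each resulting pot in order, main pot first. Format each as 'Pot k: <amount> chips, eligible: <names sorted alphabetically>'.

Pot 1: 150 chips, eligible: A, C, D, E, F
Pot 2: 40 chips, eligible: A, C, D, F
Pot 3: 70 chips, eligible: A, C, F
Pot 4: 72 chips, eligible: C, F

Derivation:
Contributions: A=54, B=40, C=90, D=33, E=25, F=90
Folded: B
Pot levels (distinct totals of non-folded players): 25, 33, 54, 90
Layer 1-25: 25 each from A, B, C, D, E, F = 25*6 = 150 chips; eligible A, C, D, E, F
Layer 26-33: 8 each from A, B, C, D, F = 8*5 = 40 chips; eligible A, C, D, F
Layer 34-54: A 21 + B 7 + C 21 + F 21 = 70 chips; eligible A, C, F
Layer 55-90: 36 each from C, F = 36*2 = 72 chips; eligible C, F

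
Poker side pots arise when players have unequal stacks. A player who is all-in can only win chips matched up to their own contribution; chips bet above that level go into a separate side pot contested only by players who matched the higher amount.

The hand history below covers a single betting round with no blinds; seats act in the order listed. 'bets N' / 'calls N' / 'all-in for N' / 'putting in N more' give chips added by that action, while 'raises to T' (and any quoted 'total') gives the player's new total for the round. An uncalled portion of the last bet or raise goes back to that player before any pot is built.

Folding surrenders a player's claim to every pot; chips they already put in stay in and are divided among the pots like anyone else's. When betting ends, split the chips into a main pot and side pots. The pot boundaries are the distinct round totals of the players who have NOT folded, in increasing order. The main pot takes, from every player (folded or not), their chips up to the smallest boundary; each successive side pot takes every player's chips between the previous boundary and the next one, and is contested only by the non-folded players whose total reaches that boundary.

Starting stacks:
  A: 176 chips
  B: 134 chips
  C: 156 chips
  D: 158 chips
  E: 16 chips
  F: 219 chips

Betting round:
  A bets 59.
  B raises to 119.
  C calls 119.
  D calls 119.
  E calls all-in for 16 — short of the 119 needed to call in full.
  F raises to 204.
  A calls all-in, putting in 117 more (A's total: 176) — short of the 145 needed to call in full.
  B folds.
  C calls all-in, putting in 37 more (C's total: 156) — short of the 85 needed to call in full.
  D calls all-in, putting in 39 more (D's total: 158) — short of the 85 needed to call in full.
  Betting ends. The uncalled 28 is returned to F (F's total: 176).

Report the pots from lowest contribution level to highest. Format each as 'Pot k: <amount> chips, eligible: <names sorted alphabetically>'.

Pot 1: 96 chips, eligible: A, C, D, E, F
Pot 2: 663 chips, eligible: A, C, D, F
Pot 3: 6 chips, eligible: A, D, F
Pot 4: 36 chips, eligible: A, F

Derivation:
Contributions (after 28 returned to F): A=176, B=119, C=156, D=158, E=16, F=176
Folded: B
Pot levels (distinct totals of non-folded players): 16, 156, 158, 176
Layer 1-16: 16 each from A, B, C, D, E, F = 16*6 = 96 chips; eligible A, C, D, E, F
Layer 17-156: A 140 + B 103 + C 140 + D 140 + F 140 = 663 chips; eligible A, C, D, F
Layer 157-158: 2 each from A, D, F = 2*3 = 6 chips; eligible A, D, F
Layer 159-176: 18 each from A, F = 18*2 = 36 chips; eligible A, F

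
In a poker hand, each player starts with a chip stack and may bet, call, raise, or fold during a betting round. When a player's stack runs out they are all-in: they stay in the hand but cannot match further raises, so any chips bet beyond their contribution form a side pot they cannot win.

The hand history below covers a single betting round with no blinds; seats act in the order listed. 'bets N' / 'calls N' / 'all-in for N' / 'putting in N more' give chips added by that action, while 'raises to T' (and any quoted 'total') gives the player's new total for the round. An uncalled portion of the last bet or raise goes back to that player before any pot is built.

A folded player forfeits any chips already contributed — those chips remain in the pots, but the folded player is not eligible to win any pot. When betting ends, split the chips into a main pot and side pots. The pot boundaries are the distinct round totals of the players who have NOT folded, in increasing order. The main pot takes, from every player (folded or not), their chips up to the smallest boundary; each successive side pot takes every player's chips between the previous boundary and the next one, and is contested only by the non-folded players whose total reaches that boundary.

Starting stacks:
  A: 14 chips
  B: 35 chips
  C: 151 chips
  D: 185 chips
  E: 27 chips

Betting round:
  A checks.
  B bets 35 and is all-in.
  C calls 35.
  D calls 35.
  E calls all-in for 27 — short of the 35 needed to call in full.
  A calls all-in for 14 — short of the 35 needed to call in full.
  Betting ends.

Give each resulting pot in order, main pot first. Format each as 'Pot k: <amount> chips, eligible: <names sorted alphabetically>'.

Pot 1: 70 chips, eligible: A, B, C, D, E
Pot 2: 52 chips, eligible: B, C, D, E
Pot 3: 24 chips, eligible: B, C, D

Derivation:
Contributions: A=14, B=35, C=35, D=35, E=27
Pot levels (distinct totals of non-folded players): 14, 27, 35
Layer 1-14: 14 each from A, B, C, D, E = 14*5 = 70 chips; eligible A, B, C, D, E
Layer 15-27: 13 each from B, C, D, E = 13*4 = 52 chips; eligible B, C, D, E
Layer 28-35: 8 each from B, C, D = 8*3 = 24 chips; eligible B, C, D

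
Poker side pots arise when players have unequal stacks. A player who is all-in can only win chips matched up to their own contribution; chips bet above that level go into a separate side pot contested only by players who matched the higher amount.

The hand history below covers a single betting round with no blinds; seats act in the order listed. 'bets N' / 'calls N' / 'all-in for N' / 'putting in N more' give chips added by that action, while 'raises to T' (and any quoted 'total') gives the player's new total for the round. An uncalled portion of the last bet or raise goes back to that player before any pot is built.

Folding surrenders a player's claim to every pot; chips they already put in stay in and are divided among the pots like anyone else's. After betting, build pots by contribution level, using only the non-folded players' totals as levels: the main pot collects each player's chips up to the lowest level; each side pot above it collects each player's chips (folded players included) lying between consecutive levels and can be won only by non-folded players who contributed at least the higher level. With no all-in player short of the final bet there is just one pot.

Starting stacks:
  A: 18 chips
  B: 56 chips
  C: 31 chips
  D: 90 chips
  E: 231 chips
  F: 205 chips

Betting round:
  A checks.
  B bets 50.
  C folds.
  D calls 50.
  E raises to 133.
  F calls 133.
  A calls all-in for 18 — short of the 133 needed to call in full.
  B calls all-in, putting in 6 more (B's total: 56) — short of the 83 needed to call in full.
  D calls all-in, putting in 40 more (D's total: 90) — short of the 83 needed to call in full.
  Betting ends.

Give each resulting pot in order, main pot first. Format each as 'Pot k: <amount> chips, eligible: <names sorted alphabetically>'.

Pot 1: 90 chips, eligible: A, B, D, E, F
Pot 2: 152 chips, eligible: B, D, E, F
Pot 3: 102 chips, eligible: D, E, F
Pot 4: 86 chips, eligible: E, F

Derivation:
Contributions: A=18, B=56, D=90, E=133, F=133
Folded: C
Pot levels (distinct totals of non-folded players): 18, 56, 90, 133
Layer 1-18: 18 each from A, B, D, E, F = 18*5 = 90 chips; eligible A, B, D, E, F
Layer 19-56: 38 each from B, D, E, F = 38*4 = 152 chips; eligible B, D, E, F
Layer 57-90: 34 each from D, E, F = 34*3 = 102 chips; eligible D, E, F
Layer 91-133: 43 each from E, F = 43*2 = 86 chips; eligible E, F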